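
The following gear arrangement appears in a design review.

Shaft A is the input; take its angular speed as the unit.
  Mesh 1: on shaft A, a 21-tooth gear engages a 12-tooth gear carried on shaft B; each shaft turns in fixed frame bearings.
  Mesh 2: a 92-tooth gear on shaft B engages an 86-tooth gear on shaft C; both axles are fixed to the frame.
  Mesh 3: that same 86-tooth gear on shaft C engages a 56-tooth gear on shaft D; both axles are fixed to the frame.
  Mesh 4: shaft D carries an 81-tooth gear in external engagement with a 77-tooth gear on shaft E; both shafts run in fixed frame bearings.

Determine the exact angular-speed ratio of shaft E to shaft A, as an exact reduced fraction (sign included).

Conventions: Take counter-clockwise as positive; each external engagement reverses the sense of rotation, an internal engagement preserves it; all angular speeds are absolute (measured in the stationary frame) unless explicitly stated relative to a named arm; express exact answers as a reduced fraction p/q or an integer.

class = fixed-axis compound train [4 meshes; 4 ratios multiply, 4 sense flips]
mesh 1 [21T→12T]: running ratio 7/4, sense −
mesh 2 [92T→86T]: running ratio 161/86, sense +
mesh 3 [86T→56T]: running ratio 23/8, sense −
mesh 4 [81T→77T]: running ratio 1863/616, sense +
ω_out/ω_in = 1863/616

1863/616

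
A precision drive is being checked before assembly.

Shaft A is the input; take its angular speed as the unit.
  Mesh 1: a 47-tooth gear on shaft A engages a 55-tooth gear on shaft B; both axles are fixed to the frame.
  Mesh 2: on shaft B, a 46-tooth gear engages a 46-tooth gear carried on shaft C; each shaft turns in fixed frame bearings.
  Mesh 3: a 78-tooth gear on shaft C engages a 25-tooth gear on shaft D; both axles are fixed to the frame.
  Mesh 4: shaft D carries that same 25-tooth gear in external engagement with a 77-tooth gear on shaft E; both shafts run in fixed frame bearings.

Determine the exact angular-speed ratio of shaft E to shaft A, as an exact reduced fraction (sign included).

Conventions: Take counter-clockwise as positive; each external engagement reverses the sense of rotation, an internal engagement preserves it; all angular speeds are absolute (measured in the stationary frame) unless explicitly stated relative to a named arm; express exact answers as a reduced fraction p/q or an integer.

3666/4235

class = fixed-axis compound train [4 meshes; 4 ratios multiply, 4 sense flips]
mesh 1 [47T→55T]: running ratio 47/55, sense −
mesh 2 [46T→46T]: running ratio 47/55, sense +
mesh 3 [78T→25T]: running ratio 3666/1375, sense −
mesh 4 [25T→77T]: running ratio 3666/4235, sense +
ω_out/ω_in = 3666/4235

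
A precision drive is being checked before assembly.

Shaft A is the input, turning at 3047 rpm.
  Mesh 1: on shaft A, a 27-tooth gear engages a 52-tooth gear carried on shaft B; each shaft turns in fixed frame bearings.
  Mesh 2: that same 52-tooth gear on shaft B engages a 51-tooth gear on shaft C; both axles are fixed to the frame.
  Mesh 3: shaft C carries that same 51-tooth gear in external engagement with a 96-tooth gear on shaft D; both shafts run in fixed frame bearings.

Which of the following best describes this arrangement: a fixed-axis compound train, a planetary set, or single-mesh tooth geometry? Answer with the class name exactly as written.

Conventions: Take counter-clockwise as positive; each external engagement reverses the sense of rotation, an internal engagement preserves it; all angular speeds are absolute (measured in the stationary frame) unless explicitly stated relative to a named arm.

fixed-axis compound train

topology: fixed-axis compound train — 3 meshes, A→D
classification: fixed-axis compound train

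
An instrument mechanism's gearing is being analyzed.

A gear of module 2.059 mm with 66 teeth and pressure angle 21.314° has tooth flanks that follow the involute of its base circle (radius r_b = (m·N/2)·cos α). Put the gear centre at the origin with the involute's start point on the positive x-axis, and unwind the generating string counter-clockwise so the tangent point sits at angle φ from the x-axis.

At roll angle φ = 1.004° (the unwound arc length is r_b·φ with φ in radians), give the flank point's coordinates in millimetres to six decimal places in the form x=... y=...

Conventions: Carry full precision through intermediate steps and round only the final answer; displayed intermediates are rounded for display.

x=63.309309 y=0.000114

single-mesh involute tooth geometry (66T wheel at module 2.059)
pitch radius r_p = m·N/2 = 2.059·66/2 = 67.947000
base radius r_b = r_p·cos α = 67.947000·cos 21.314° = 63.299591
roll angle φ = 1.004° = 0.01752311 rad
x = r_b·(cos φ + φ·sin φ) = 63.309309
y = r_b·(sin φ − φ·cos φ) = 0.000114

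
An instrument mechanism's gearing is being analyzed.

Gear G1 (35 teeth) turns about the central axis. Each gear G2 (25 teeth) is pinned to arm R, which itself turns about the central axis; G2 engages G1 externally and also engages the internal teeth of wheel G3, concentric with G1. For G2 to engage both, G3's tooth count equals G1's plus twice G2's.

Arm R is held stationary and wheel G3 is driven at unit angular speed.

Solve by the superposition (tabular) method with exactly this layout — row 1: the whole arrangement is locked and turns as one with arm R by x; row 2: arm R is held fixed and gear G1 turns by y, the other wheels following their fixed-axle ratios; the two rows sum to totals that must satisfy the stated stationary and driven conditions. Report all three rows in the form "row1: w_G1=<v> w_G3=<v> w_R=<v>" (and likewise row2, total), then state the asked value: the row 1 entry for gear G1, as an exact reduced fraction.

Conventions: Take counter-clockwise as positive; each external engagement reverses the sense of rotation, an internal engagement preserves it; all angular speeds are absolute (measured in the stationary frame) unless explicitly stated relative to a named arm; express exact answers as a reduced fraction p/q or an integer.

topology: planetary set — G1 35T / G2 25T / G3 85T, arm = carrier (Willis)
row 1: whole set turns with the arm by x
superposition row 2 [arm held]: sun y, ring −(35/85)·y, arm 0
boundary: total ω_arm = x = 0 and total ω_ring = x − (35/85)·y = 1  ⇒  y = -17/7, x = 0
row 2 ring = −(35/85)·(-17/7) = 1
totals (row 1 + row 2): sun 0 + (-17/7) = -17/7, ring 0 + 1 = 1, arm 0 + 0 = 0
asked cell (row1, sun) = 0

row1: w_G1=0 w_G3=0 w_R=0
row2: w_G1=-17/7 w_G3=1 w_R=0
total: w_G1=-17/7 w_G3=1 w_R=0
asked value: 0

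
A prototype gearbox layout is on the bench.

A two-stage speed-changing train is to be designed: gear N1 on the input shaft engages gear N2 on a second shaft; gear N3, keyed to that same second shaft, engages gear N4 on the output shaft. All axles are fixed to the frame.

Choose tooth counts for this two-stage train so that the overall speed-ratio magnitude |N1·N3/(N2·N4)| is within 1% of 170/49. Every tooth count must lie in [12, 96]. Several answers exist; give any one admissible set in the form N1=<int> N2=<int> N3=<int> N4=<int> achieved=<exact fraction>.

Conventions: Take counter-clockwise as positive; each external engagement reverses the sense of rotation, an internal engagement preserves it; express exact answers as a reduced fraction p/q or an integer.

design class (target 170/49): fixed-axis compound train
target = 170/49 in lowest terms: an exact hit needs N1·N3 = k·170 and N2·N4 = k·49 for one integer k, every count in [12, 96]; additionally prefer no 1:1 stage (N1 ≠ N2, N3 ≠ N4)
k = 1…3: no 1:1-free in-range split of k·170 and k·49 into factor pairs; take k = 4
k = 4: N1·N3 = 680 = 17·40, N2·N4 = 196 = 14·14
achieved = 17·40/(14·14) = 170/49; |achieved − target| = 0 ≤ 17/490 ✓

N1=17 N2=14 N3=40 N4=14 achieved=170/49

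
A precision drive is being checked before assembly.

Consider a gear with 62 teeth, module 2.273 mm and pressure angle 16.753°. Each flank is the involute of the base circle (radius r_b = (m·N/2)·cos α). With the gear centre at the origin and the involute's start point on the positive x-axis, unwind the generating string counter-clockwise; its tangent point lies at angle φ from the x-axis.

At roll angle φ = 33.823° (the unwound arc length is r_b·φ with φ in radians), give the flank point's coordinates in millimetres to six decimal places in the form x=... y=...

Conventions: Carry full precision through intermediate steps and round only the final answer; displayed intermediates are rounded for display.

x=78.224126 y=4.467476

recognized (one wheel, involute flank): single-mesh tooth geometry, m = 2.273, N = 62
pitch radius r_p = m·N/2 = 2.273·62/2 = 70.463000
base radius r_b = r_p·cos α = 70.463000·cos 16.753° = 67.472287
roll angle φ = 33.823° = 0.59032271 rad
x = r_b·(cos φ + φ·sin φ) = 78.224126
y = r_b·(sin φ − φ·cos φ) = 4.467476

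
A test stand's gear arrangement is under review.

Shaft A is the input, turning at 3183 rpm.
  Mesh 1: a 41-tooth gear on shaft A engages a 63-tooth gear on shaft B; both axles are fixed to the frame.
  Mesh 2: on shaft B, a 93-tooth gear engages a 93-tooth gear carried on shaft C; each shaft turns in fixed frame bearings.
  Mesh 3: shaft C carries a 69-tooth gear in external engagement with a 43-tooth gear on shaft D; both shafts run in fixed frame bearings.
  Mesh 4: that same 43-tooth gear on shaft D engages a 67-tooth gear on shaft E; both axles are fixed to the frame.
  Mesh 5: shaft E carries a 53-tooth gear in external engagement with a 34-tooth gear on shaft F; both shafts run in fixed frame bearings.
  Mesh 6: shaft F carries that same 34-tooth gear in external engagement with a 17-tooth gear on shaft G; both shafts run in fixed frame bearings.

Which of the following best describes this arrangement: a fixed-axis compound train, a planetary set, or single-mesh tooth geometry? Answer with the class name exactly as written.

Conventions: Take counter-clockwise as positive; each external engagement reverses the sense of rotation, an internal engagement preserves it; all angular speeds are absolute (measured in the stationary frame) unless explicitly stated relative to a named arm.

fixed-axis compound train

class = fixed-axis compound train [6 meshes; 6 ratios multiply, 6 sense flips]
classification: fixed-axis compound train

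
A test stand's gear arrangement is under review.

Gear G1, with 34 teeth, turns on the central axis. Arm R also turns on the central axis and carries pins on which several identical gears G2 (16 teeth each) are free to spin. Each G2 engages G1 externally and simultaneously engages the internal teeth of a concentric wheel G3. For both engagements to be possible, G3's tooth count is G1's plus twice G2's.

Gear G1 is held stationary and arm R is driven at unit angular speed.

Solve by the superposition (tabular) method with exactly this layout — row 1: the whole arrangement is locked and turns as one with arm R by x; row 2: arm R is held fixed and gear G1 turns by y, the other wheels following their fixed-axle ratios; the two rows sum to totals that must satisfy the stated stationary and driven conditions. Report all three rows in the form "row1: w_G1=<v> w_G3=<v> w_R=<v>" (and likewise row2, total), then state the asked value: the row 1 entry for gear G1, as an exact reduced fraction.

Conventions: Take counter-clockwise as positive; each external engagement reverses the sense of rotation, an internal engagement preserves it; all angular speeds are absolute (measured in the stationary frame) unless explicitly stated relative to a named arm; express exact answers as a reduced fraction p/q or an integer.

class = planetary set [G3 = 34+2·16 = 66; Willis about the carrier]
row 1 (train locked, turned with arm): all members turn x
superposition row 2 [arm held]: sun y, ring −(34/66)·y, arm 0
boundary: total ω_sun = x + y = 0 and total ω_arm = x = 1  ⇒  y = -1, x = 1
row 2 ring = −(34/66)·(-1) = 17/33
totals (row 1 + row 2): sun 1 + (-1) = 0, ring 1 + 17/33 = 50/33, arm 1 + 0 = 1
asked cell (row1, sun) = 1

row1: w_G1=1 w_G3=1 w_R=1
row2: w_G1=-1 w_G3=17/33 w_R=0
total: w_G1=0 w_G3=50/33 w_R=1
asked value: 1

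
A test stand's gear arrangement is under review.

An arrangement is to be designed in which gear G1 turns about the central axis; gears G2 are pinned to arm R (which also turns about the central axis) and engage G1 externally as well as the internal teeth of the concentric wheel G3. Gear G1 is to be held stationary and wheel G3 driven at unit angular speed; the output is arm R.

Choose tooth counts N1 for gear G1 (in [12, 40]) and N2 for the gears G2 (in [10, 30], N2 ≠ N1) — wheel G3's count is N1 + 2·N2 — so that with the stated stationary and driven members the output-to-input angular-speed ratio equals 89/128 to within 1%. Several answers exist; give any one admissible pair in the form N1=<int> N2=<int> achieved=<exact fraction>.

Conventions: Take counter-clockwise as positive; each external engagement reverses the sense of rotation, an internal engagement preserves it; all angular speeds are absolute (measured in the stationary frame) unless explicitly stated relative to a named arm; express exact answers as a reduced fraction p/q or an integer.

N1=39 N2=25 achieved=89/128

class = planetary set [ratio 89/128 wanted; Willis about the carrier]
Willis with ω_sun = 0: ω_arm/ω_ring = N3/(N1+N3); set equal to 89/128  ⇒  N3/N1 = (89/128)/(1 − 89/128) = 89/39
N3 = N1 + 2·N2  ⇒  N2/N1 = (N3/N1 − 1)/2 = (89/39 − 1)/2 = 25/39
smallest multiple with N1 ≥ 12 and N2 ≥ 10: k = 1  ⇒  N1 = 1·39 = 39, N2 = 1·25 = 25 (N1 ≤ 40, N2 ≤ 30, N2 ≠ N1 ✓), N3 = 39 + 2·25 = 89
check: N3/(N1+N3) with N1 = 39, N3 = 89 gives 89/128; |achieved − target| = 0 ≤ 89/12800 ✓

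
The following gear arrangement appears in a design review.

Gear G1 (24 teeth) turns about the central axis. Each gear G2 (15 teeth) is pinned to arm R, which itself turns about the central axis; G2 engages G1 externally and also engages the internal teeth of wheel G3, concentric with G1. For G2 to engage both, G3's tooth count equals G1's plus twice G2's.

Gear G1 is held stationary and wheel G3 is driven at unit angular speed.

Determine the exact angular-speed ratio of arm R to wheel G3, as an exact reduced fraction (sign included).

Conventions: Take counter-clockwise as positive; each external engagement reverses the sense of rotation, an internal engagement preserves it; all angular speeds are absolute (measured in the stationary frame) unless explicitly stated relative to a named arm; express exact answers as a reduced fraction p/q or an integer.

topology: planetary set — G1 24T / G2 15T / G3 54T, arm = carrier (Willis)
ring teeth: 24 + 2·15 = 54
24(ω_sun−ω_arm) = −54(ω_ring−ω_arm),  ω_sun = 0, ω_ring = 1
24(0−ω_arm) = −54(1−ω_arm)  ⇒  78·ω_arm = 54  ⇒  ω_arm = 9/13
ω_out/ω_in = 9/13

9/13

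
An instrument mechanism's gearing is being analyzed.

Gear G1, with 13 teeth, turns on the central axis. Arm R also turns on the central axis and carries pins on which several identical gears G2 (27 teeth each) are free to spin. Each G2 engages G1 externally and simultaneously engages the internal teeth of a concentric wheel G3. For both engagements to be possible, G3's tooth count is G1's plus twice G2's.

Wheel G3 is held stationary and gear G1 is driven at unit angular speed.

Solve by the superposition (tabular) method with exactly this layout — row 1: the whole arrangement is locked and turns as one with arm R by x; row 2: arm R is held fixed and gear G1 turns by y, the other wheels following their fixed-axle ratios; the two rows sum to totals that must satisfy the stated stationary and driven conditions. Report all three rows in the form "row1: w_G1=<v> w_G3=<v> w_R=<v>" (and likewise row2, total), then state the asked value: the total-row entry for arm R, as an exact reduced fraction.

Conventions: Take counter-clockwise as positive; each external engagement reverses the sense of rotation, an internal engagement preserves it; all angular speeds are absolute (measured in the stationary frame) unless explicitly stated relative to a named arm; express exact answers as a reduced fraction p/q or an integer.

recognized (axles ride arm R): planetary set, 13/27/67 teeth
row 1 — lock + rotate with arm: ω_sun = ω_ring = ω_arm = x
superposition row 2 [arm held]: sun y, ring −(13/67)·y, arm 0
boundary: total ω_ring = x − (13/67)·y = 0 and total ω_sun = x + y = 1  ⇒  y = 67/80, x = 13/80
row 2 ring = −(13/67)·67/80 = -13/80
totals (row 1 + row 2): sun 13/80 + 67/80 = 1, ring 13/80 + (-13/80) = 0, arm 13/80 + 0 = 13/80
asked cell (total, arm) = 13/80

row1: w_G1=13/80 w_G3=13/80 w_R=13/80
row2: w_G1=67/80 w_G3=-13/80 w_R=0
total: w_G1=1 w_G3=0 w_R=13/80
asked value: 13/80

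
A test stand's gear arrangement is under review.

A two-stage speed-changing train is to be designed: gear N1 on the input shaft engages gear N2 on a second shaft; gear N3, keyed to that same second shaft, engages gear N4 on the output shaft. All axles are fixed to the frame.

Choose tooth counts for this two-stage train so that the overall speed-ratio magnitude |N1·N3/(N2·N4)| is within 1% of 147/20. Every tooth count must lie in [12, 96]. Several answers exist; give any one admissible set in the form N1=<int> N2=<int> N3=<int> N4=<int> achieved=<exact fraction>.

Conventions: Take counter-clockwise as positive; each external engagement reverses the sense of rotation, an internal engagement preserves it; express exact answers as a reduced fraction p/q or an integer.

design class (target 147/20): fixed-axis compound train
target = 147/20 in lowest terms: an exact hit needs N1·N3 = k·147 and N2·N4 = k·20 for one integer k, every count in [12, 96]; additionally prefer no 1:1 stage (N1 ≠ N2, N3 ≠ N4)
k = 1…8: no 1:1-free in-range split of k·147 and k·20 into factor pairs; take k = 9
k = 9: N1·N3 = 1323 = 21·63, N2·N4 = 180 = 12·15
achieved = 21·63/(12·15) = 147/20; |achieved − target| = 0 ≤ 147/2000 ✓

N1=21 N2=12 N3=63 N4=15 achieved=147/20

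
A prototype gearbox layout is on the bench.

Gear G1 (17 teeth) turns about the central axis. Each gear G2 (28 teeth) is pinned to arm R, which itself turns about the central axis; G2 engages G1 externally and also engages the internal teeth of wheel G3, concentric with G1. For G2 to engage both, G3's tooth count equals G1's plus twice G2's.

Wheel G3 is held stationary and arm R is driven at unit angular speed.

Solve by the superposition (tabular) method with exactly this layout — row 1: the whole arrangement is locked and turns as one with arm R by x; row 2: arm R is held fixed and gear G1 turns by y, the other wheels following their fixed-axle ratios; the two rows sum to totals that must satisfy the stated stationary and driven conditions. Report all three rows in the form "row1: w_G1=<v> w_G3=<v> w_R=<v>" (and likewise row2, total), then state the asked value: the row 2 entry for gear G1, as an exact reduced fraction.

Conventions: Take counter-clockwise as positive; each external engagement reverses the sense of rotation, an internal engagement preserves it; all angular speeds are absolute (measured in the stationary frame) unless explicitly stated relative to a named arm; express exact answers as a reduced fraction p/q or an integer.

class = planetary set [G3 = 17+2·28 = 73; Willis about the carrier]
superposition row 1 [locked train]: every member turns x
superposition row 2 [arm held]: sun y, ring −(17/73)·y, arm 0
boundary: total ω_ring = x − (17/73)·y = 0 and total ω_arm = x = 1  ⇒  y = 73/17, x = 1
row 2 ring = −(17/73)·73/17 = -1
totals (row 1 + row 2): sun 1 + 73/17 = 90/17, ring 1 + (-1) = 0, arm 1 + 0 = 1
asked cell (row2, sun) = 73/17

row1: w_G1=1 w_G3=1 w_R=1
row2: w_G1=73/17 w_G3=-1 w_R=0
total: w_G1=90/17 w_G3=0 w_R=1
asked value: 73/17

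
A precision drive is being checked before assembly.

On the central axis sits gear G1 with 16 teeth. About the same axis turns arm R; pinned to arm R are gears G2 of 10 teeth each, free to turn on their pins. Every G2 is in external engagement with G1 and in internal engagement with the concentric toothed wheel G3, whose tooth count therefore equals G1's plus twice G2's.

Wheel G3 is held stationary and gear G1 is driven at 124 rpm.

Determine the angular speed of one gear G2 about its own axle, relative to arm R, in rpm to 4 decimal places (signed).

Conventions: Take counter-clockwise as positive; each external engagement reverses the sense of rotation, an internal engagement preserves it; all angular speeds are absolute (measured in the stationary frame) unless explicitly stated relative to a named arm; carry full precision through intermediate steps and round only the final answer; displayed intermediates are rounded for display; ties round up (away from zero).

planetary set (16T centre, 10T on arm, 36T internal) — Willis relation
normalise by the input: solve with ω_sun = 1, then scale by 124 rpm
ring teeth: 16 + 2·10 = 36
16(ω_sun−ω_arm) = −36(ω_ring−ω_arm),  ω_ring = 0, ω_sun = 1
16(1−ω_arm) = −36(0−ω_arm)  ⇒  52·ω_arm = 16  ⇒  ω_arm = 4/13
sun–planet mesh: 16·(1−4/13) = −10·(ω_p−ω_arm)  ⇒  ω_p−ω_arm = -72/65
scale: ω_p−ω_arm = -72/65 × 124 rpm = -137.3538 rpm

-137.3538 rpm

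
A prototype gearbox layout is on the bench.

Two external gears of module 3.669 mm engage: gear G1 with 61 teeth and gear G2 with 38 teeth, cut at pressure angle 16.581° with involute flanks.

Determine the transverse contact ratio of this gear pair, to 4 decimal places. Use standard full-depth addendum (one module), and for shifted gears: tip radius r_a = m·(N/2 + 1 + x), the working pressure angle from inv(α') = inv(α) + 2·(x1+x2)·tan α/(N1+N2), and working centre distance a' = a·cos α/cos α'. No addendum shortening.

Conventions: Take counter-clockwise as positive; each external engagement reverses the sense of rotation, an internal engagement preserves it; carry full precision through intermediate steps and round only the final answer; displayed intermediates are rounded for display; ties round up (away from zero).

single-mesh involute tooth geometry (61T engaging 38T at module 3.669)
base radii: r_b1 = 107.251204, r_b2 = 66.812226
tip radii: r_a1 = 115.573500, r_a2 = 73.380000
no profile shift: α' = α, a' = a
action lengths: √(r_a1²−r_b1²) = 43.062897, √(r_a2²−r_b2²) = 30.343878
base pitch p_b = π·m·cos α = 11.047200
CR = (43.062897 + 30.343878 − 181.615500·sin 16.58100°)/11.047200 = 1.953351
contact ratio ≈ 1.9534

1.9534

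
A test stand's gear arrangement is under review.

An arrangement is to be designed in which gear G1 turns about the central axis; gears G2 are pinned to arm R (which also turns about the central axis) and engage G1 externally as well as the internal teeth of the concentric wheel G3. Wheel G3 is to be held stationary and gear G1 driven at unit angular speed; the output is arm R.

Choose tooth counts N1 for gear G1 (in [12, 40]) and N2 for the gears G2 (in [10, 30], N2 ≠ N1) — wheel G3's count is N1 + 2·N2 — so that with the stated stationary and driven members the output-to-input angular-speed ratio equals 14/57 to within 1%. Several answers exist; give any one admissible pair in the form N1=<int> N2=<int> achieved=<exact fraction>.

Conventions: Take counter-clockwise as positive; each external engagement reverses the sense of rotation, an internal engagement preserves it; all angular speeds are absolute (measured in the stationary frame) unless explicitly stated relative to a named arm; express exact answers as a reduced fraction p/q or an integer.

topology: planetary set — design target 14/57, arm = carrier (Willis)
Willis with ω_ring = 0: ω_arm/ω_sun = N1/(N1+N3); set equal to 14/57  ⇒  N3/N1 = 1/(14/57) − 1 = 43/14
N3 = N1 + 2·N2  ⇒  N2/N1 = (N3/N1 − 1)/2 = (43/14 − 1)/2 = 29/28
smallest multiple with N1 ≥ 12 and N2 ≥ 10: k = 1  ⇒  N1 = 1·28 = 28, N2 = 1·29 = 29 (N1 ≤ 40, N2 ≤ 30, N2 ≠ N1 ✓), N3 = 28 + 2·29 = 86
check: N1/(N1+N3) with N1 = 28, N3 = 86 gives 14/57; |achieved − target| = 0 ≤ 7/2850 ✓

N1=28 N2=29 achieved=14/57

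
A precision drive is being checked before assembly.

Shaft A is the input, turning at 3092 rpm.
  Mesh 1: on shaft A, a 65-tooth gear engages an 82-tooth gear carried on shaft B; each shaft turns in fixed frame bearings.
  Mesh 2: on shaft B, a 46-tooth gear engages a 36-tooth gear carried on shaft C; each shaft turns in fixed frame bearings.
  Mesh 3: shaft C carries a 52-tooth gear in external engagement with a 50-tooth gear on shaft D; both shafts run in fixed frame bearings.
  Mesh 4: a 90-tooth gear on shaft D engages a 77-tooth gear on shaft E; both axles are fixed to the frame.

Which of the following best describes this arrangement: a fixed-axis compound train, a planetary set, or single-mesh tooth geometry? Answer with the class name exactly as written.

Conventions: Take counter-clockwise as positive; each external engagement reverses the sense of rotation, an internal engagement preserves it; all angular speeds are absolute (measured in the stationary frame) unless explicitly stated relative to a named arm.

fixed-axis compound train

recognized (5 fixed axles, 4 meshes): fixed-axis compound train
classification: fixed-axis compound train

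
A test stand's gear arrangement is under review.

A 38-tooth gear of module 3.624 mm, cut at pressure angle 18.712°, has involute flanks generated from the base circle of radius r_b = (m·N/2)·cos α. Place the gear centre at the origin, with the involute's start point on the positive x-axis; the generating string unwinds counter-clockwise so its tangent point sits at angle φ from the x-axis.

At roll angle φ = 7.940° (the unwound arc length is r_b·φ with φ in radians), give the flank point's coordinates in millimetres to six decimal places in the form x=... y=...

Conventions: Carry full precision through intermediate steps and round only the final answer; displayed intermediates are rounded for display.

x=65.839697 y=0.057742

recognized (one wheel, involute flank): single-mesh tooth geometry, m = 3.624, N = 38
pitch radius r_p = m·N/2 = 3.624·38/2 = 68.856000
base radius r_b = r_p·cos α = 68.856000·cos 18.712° = 65.216486
roll angle φ = 7.940° = 0.13857914 rad
x = r_b·(cos φ + φ·sin φ) = 65.839697
y = r_b·(sin φ − φ·cos φ) = 0.057742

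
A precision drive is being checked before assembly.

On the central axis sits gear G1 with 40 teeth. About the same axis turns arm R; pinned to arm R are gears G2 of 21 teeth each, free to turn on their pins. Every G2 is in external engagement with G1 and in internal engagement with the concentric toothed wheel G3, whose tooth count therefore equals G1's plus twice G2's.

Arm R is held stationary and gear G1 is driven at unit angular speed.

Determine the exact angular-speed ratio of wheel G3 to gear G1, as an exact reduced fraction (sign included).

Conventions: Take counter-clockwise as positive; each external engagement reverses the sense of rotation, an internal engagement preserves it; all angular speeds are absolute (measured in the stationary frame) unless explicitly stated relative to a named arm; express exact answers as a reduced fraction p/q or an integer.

planetary set (40T centre, 21T on arm, 82T internal) — Willis relation
ring teeth: 40 + 2·21 = 82
40(ω_sun−ω_arm) = −82(ω_ring−ω_arm),  ω_arm = 0, ω_sun = 1
ω_ring = 0 − (40/82)(1−0) = -20/41
ω_out/ω_in = -20/41

-20/41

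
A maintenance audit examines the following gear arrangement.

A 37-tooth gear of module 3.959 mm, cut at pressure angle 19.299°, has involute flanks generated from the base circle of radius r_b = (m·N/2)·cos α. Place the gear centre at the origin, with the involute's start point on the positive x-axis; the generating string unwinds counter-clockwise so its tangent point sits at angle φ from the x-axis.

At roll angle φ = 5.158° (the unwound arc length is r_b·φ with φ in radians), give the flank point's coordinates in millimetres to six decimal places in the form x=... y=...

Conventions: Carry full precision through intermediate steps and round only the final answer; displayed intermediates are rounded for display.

x=69.405362 y=0.016797

topology: single-mesh involute geometry — m = 3.959, N = 37
pitch radius r_p = m·N/2 = 3.959·37/2 = 73.241500
base radius r_b = r_p·cos α = 73.241500·cos 19.299° = 69.125820
roll angle φ = 5.158° = 0.09002408 rad
x = r_b·(cos φ + φ·sin φ) = 69.405362
y = r_b·(sin φ − φ·cos φ) = 0.016797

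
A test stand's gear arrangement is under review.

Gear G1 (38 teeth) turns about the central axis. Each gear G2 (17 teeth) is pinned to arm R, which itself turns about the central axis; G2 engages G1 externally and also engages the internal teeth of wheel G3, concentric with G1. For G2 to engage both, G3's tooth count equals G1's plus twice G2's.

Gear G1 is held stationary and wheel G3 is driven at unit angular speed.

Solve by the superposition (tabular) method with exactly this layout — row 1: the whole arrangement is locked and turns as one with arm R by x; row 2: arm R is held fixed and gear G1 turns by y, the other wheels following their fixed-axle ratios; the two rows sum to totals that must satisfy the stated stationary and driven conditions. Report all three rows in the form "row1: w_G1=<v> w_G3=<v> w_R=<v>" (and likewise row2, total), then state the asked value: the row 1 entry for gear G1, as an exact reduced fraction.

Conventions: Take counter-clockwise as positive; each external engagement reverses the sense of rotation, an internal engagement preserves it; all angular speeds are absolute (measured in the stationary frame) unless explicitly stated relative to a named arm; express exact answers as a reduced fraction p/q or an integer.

recognized (axles ride arm R): planetary set, 38/17/72 teeth
superposition row 1 [locked train]: every member turns x
row 2: sun turns y, ring = −(38/72)·y, arm 0
boundary: total ω_sun = x + y = 0 and total ω_ring = x − (38/72)·y = 1  ⇒  y = -36/55, x = 36/55
row 2 ring = −(38/72)·(-36/55) = 19/55
totals (row 1 + row 2): sun 36/55 + (-36/55) = 0, ring 36/55 + 19/55 = 1, arm 36/55 + 0 = 36/55
asked cell (row1, sun) = 36/55

row1: w_G1=36/55 w_G3=36/55 w_R=36/55
row2: w_G1=-36/55 w_G3=19/55 w_R=0
total: w_G1=0 w_G3=1 w_R=36/55
asked value: 36/55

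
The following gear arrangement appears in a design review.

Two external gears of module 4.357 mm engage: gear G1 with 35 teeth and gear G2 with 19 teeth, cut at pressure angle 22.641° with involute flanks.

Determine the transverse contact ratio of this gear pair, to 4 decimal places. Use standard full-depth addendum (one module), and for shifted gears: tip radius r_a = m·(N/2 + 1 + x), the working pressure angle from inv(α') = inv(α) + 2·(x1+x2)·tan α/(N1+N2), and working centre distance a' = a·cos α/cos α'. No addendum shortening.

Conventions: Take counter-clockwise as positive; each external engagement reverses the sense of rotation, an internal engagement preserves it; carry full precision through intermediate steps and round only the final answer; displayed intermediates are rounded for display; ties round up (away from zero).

topology: single-mesh involute geometry — m = 4.357, 35T/19T pair
base radii: r_b1 = 70.371485, r_b2 = 38.201663
tip radii: r_a1 = 80.604500, r_a2 = 45.748500
no profile shift: α' = α, a' = a
action lengths: √(r_a1²−r_b1²) = 39.305718, √(r_a2²−r_b2²) = 25.170581
base pitch p_b = π·m·cos α = 12.633059
CR = (39.305718 + 25.170581 − 117.639000·sin 22.64100°)/12.633059 = 1.519068
contact ratio ≈ 1.5191

1.5191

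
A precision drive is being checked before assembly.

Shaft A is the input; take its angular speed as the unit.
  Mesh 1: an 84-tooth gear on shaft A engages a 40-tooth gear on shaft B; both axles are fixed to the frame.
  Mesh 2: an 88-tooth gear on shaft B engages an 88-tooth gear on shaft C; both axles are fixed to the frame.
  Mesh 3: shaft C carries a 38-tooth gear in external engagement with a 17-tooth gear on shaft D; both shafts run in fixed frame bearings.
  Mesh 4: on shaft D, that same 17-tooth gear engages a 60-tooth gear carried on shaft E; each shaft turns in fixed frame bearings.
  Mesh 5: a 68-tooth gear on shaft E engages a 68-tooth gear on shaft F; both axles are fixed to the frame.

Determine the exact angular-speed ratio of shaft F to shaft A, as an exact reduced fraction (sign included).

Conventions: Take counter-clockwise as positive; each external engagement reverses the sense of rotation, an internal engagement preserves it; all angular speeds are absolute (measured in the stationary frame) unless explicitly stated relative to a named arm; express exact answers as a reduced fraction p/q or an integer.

class = fixed-axis compound train [5 meshes; 5 ratios multiply, 5 sense flips]
mesh 1 [84T→40T]: running ratio 21/10, sense −
mesh 2 [88T→88T]: running ratio 21/10, sense +
mesh 3 [38T→17T]: running ratio 399/85, sense −
mesh 4 [17T→60T]: running ratio 133/100, sense +
mesh 5 [68T→68T]: running ratio 133/100, sense −
ω_out/ω_in = -133/100

-133/100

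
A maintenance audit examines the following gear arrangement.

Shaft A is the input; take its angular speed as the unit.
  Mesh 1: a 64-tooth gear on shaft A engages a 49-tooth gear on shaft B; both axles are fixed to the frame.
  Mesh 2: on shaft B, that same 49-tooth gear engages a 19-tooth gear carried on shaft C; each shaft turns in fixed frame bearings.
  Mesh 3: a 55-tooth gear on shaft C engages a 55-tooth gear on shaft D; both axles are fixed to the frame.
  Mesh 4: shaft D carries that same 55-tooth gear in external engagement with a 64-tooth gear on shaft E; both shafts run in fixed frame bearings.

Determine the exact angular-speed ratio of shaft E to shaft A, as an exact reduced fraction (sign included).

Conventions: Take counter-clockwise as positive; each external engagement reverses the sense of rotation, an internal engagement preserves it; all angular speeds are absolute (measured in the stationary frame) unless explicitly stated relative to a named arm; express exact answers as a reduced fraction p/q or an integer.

55/19

class = fixed-axis compound train [4 meshes; 4 ratios multiply, 4 sense flips]
mesh 1 [64T→49T]: running ratio 64/49, sense −
mesh 2 [49T→19T]: running ratio 64/19, sense +
mesh 3 [55T→55T]: running ratio 64/19, sense −
mesh 4 [55T→64T]: running ratio 55/19, sense +
ω_out/ω_in = 55/19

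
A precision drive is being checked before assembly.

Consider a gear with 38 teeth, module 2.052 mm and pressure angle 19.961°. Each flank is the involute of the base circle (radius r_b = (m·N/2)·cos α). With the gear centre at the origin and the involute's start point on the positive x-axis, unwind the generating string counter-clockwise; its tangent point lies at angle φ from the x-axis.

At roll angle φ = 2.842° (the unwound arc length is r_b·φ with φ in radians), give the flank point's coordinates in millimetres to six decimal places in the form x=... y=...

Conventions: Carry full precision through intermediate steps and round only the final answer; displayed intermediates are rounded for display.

x=36.690858 y=0.001490

recognized (one wheel, involute flank): single-mesh tooth geometry, m = 2.052, N = 38
pitch radius r_p = m·N/2 = 2.052·38/2 = 38.988000
base radius r_b = r_p·cos α = 38.988000·cos 19.961° = 36.645804
roll angle φ = 2.842° = 0.04960226 rad
x = r_b·(cos φ + φ·sin φ) = 36.690858
y = r_b·(sin φ − φ·cos φ) = 0.001490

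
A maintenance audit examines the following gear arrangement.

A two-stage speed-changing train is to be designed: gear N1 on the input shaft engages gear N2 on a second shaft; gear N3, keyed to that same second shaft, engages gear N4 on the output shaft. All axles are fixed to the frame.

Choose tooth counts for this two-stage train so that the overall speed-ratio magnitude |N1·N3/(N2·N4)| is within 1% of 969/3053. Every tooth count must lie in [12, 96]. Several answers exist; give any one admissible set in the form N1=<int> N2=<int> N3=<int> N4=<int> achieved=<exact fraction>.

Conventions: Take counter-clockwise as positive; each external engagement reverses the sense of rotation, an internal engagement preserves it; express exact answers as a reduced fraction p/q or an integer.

design class (target 969/3053): fixed-axis compound train
target = 969/3053 in lowest terms: an exact hit needs N1·N3 = k·969 and N2·N4 = k·3053 for one integer k, every count in [12, 96]; additionally prefer no 1:1 stage (N1 ≠ N2, N3 ≠ N4)
k = 1: N1·N3 = 969 = 17·57, N2·N4 = 3053 = 43·71
achieved = 17·57/(43·71) = 969/3053; |achieved − target| = 0 ≤ 969/305300 ✓

N1=17 N2=43 N3=57 N4=71 achieved=969/3053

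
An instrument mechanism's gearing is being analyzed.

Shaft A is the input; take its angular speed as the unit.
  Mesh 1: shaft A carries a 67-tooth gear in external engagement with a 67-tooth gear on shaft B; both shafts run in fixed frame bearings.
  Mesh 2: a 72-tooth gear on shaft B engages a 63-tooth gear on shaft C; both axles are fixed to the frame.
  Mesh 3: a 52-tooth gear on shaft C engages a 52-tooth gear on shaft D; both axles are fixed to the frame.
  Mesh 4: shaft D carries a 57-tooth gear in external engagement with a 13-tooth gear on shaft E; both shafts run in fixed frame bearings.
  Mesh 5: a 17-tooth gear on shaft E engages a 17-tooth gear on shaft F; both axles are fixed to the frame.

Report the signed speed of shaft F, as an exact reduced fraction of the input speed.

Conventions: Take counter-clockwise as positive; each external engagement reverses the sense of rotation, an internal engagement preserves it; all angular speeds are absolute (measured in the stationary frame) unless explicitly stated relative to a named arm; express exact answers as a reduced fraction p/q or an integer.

-456/91

5-mesh fixed-axis compound train (all bearings frame-fixed)
mesh 1 [67T→67T]: |ω|/ω_in = 1×67/67 = 1, sense flips to −
mesh 2 [72T→63T]: |ω|/ω_in = 1×72/63 = 8/7, sense flips to +
mesh 3 [52T→52T]: |ω|/ω_in = (8/7)×52/52 = 8/7, sense flips to −
mesh 4 [57T→13T]: |ω|/ω_in = (8/7)×57/13 = 456/91, sense flips to +
mesh 5 [17T→17T]: |ω|/ω_in = (456/91)×17/17 = 456/91, sense flips to −
signed output speed (× input speed) = -456/91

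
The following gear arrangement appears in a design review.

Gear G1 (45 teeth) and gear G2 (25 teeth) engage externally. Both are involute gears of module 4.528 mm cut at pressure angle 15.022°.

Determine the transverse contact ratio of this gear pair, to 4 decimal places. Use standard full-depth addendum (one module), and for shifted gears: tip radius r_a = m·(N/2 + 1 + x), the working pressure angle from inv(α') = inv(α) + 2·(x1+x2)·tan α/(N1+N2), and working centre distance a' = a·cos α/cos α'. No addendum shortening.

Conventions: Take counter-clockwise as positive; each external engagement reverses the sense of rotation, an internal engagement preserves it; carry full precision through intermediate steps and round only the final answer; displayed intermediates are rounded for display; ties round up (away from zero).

class = single-mesh tooth geometry [involute pair 45T × 25T, m = 4.528]
base radii: r_b1 = 98.398391, r_b2 = 54.665773
tip radii: r_a1 = 106.408000, r_a2 = 61.128000
no profile shift: α' = α, a' = a
action lengths: √(r_a1²−r_b1²) = 40.502087, √(r_a2²−r_b2²) = 27.354811
base pitch p_b = π·m·cos α = 13.739007
CR = (40.502087 + 27.354811 − 158.480000·sin 15.02200°)/13.739007 = 1.949230
contact ratio ≈ 1.9492

1.9492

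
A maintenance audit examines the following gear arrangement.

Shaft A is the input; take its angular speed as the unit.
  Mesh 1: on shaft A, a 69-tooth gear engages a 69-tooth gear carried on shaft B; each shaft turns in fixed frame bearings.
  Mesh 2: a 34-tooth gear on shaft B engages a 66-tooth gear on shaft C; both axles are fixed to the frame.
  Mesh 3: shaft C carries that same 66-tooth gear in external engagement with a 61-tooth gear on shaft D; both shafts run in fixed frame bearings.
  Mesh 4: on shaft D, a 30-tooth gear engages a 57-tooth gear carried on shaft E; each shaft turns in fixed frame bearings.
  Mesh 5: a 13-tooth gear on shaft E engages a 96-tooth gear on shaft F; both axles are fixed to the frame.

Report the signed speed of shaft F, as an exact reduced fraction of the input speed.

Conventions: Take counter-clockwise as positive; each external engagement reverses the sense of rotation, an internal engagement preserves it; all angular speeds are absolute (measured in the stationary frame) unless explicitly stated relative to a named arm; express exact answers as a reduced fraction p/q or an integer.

5-mesh fixed-axis compound train (all bearings frame-fixed)
mesh 1 [69T→69T]: |ω|/ω_in = 1×69/69 = 1, sense flips to −
mesh 2 [34T→66T]: |ω|/ω_in = 1×34/66 = 17/33, sense flips to +
mesh 3 [66T→61T]: |ω|/ω_in = (17/33)×66/61 = 34/61, sense flips to −
mesh 4 [30T→57T]: |ω|/ω_in = (34/61)×30/57 = 340/1159, sense flips to +
mesh 5 [13T→96T]: |ω|/ω_in = (340/1159)×13/96 = 1105/27816, sense flips to −
signed output speed (× input speed) = -1105/27816

-1105/27816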